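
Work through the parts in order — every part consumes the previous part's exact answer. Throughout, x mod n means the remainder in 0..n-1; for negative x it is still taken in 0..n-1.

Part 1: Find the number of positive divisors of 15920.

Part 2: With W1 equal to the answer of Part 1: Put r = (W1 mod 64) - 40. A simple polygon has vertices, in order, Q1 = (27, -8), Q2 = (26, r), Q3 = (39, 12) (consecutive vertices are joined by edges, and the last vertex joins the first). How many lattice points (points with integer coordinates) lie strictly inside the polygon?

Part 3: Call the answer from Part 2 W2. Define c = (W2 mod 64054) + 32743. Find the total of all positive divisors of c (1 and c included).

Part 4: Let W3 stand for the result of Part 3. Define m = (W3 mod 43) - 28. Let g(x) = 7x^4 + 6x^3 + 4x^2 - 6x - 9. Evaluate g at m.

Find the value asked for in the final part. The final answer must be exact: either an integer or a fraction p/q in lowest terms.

Part 1: 15920 = 2^4 * 5 * 199; number of divisors = (4+1) * (1+1) * (1+1) = 20; answer 20
Part 2: W1 = 20; r = -20; cross terms: (27*-20 - 26*-8)=-332, (26*12 - 39*-20)=1092, (39*-8 - 27*12)=-636; twice the area = |124| = 124; area = 62; boundary points = 1 + 1 + 4 = 6; strictly interior points = area - boundary/2 + 1 = 60; answer 60
Part 3: W2 = 60; c = 32803; 32803 is prime, so its only divisors are 1 and 32803; sigma = 1 + 32803 = 32804; answer 32804
Part 4: W3 = 32804; m = 10; 7*(10)^4 + 6*(10)^3 + 4*(10)^2 - 6*(10)^1 - 9 = (70000) + (6000) + (400) + (-60) + (-9) = 76331; answer 76331

76331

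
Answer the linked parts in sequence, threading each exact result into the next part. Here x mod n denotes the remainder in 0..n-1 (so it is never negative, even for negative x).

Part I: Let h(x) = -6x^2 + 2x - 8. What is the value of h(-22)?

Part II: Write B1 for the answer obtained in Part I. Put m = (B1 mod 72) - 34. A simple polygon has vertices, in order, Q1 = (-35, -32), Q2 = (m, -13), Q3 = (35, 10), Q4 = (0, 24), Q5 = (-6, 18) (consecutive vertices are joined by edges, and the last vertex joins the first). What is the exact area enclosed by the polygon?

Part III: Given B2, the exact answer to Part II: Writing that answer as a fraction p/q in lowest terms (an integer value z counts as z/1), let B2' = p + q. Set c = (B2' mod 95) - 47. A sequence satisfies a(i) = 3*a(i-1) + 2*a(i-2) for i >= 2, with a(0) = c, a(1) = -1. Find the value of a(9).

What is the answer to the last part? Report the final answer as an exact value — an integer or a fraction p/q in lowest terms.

366935

Part I: -6*(-22)^2 + 2*(-22)^1 - 8 = (-2904) + (-44) + (-8) = -2956; answer -2956
Part II: B1 = -2956; m = 34; cross terms: (-35*-13 - 34*-32)=1543, (34*10 - 35*-13)=795, (35*24 - 0*10)=840, (0*18 - -6*24)=144, (-6*-32 - -35*18)=822; twice the area = |4144| = 4144; area = 2072; answer 2072
Part III: B2 = 2072; threaded value p + q = 2073; c = 31; a(2) = 3*(-1) + 2*(31) = 59; iterating: a(2)=59, a(3)=175, a(4)=643, a(5)=2279, a(6)=8123, a(7)=28927, a(8)=103027, a(9)=366935; answer 366935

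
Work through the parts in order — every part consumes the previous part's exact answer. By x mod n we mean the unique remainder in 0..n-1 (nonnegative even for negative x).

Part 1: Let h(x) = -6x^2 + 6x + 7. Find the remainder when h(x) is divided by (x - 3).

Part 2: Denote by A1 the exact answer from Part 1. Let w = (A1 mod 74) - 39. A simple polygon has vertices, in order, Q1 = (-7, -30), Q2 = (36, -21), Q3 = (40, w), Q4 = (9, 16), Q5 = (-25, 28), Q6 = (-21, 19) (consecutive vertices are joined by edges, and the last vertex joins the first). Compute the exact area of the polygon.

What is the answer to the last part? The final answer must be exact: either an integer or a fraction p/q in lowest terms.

Part 1: remainder = value at the root: -6*(3)^2 + 6*(3)^1 + 7 = (-54) + (18) + (7) = -29; answer -29
Part 2: A1 = -29; w = 6; cross terms: (-7*-21 - 36*-30)=1227, (36*6 - 40*-21)=1056, (40*16 - 9*6)=586, (9*28 - -25*16)=652, (-25*19 - -21*28)=113, (-21*-30 - -7*19)=763; twice the area = |4397| = 4397; area = 4397/2; answer 4397/2

4397/2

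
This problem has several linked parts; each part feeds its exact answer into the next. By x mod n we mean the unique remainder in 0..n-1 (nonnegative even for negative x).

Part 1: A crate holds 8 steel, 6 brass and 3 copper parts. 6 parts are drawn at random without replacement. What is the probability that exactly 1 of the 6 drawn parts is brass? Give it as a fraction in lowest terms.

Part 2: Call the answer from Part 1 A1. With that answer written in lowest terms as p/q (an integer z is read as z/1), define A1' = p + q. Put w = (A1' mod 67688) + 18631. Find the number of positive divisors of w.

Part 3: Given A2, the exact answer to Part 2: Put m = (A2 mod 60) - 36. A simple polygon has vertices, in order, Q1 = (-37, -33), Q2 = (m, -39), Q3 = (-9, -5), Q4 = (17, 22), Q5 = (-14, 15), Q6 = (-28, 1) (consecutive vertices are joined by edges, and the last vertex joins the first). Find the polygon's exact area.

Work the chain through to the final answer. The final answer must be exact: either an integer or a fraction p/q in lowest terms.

Part 1: total draws C(17,6) = 12376; favorable C(6,1)*C(11,5) = 2772; P = 99/442; answer 99/442
Part 2: A1 = 99/442; threaded value p + q = 541; w = 19172; 19172 = 2^2 * 4793; number of divisors = (2+1) * (1+1) = 6; answer 6
Part 3: A2 = 6; m = -30; cross terms: (-37*-39 - -30*-33)=453, (-30*-5 - -9*-39)=-201, (-9*22 - 17*-5)=-113, (17*15 - -14*22)=563, (-14*1 - -28*15)=406, (-28*-33 - -37*1)=961; twice the area = |2069| = 2069; area = 2069/2; answer 2069/2

2069/2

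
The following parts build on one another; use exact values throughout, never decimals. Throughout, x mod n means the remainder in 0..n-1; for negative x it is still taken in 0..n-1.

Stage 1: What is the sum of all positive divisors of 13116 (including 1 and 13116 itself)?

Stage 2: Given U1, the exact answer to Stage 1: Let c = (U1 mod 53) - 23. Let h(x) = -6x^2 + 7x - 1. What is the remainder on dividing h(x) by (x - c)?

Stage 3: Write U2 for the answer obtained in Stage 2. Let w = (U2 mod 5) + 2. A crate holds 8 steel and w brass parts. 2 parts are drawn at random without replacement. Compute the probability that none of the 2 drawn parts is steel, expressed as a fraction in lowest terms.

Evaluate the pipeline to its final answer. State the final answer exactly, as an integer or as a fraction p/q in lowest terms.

3/55

Stage 1: 13116 = 2^2 * 3 * 1093; sigma = (1 + 2 + 4) * (1 + 3) * (1 + 1093) = 7 * 4 * 1094 = 30632; answer 30632
Stage 2: U1 = 30632; c = 28; remainder = value at the root: -6*(28)^2 + 7*(28)^1 - 1 = (-4704) + (196) + (-1) = -4509; answer -4509
Stage 3: U2 = -4509; w = 3; total draws C(11,2) = 55; favorable C(3,2) = 3; P = 3/55; answer 3/55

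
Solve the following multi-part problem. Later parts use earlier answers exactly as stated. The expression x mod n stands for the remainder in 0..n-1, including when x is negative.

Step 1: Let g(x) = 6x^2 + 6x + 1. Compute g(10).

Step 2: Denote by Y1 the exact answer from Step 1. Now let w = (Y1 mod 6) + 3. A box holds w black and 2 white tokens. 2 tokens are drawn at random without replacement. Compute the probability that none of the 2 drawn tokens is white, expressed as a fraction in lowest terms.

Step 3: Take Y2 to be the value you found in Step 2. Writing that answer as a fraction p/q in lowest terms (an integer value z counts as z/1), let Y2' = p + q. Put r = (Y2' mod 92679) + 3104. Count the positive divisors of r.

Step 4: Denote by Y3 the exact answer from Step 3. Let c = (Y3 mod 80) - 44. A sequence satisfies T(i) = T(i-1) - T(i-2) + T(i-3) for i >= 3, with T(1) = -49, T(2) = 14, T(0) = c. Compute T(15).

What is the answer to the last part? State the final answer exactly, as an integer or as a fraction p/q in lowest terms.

27

Step 1: 6*(10)^2 + 6*(10)^1 + 1 = (600) + (60) + (1) = 661; answer 661
Step 2: Y1 = 661; w = 4; total draws C(6,2) = 15; favorable C(4,2) = 6; P = 2/5; answer 2/5
Step 3: Y2 = 2/5; threaded value p + q = 7; r = 3111; 3111 = 3 * 17 * 61; number of divisors = (1+1) * (1+1) * (1+1) = 8; answer 8
Step 4: Y3 = 8; c = -36; T(3) = 1*(14) - 1*(-49) + 1*(-36) = 27; iterating: T(3)=27, T(4)=-36, T(5)=-49, T(6)=14, T(7)=27, T(8)=-36, T(9)=-49, T(10)=14, T(11)=27, T(12)=-36, T(13)=-49, T(14)=14, T(15)=27; answer 27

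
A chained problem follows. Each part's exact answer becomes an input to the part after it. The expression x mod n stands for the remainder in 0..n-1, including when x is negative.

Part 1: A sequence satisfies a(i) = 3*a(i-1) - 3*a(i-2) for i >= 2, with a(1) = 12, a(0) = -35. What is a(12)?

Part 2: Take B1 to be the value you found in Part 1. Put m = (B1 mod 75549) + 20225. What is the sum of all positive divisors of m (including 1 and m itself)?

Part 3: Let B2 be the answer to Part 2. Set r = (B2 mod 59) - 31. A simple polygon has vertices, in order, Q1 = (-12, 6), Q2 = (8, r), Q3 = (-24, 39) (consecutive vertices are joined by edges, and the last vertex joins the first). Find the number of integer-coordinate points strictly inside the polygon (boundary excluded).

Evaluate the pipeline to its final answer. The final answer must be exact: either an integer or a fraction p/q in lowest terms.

135

Part 1: a(2) = 3*(12) - 3*(-35) = 141; iterating: a(2)=141, a(3)=387, a(4)=738, a(5)=1053, a(6)=945, a(7)=-324, a(8)=-3807, a(9)=-10449, a(10)=-19926, a(11)=-28431, a(12)=-25515; answer -25515
Part 2: B1 = -25515; m = 70259; 70259 = 7 * 10037; sigma = (1 + 7) * (1 + 10037) = 8 * 10038 = 80304; answer 80304
Part 3: B2 = 80304; r = -26; cross terms: (-12*-26 - 8*6)=264, (8*39 - -24*-26)=-312, (-24*6 - -12*39)=324; twice the area = |276| = 276; area = 138; boundary points = 4 + 1 + 3 = 8; strictly interior points = area - boundary/2 + 1 = 135; answer 135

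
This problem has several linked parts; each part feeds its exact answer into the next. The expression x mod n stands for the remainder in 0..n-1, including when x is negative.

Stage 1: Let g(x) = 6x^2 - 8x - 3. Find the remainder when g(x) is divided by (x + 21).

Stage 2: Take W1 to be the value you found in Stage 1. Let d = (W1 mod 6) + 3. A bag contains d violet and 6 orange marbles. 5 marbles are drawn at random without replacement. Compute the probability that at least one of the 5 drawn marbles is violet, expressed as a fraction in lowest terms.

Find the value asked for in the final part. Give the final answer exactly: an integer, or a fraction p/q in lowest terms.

131/132

Stage 1: remainder = value at the root: 6*(-21)^2 - 8*(-21)^1 - 3 = (2646) + (168) + (-3) = 2811; answer 2811
Stage 2: W1 = 2811; d = 6; total draws C(12,5) = 792; complement C(6,5) = 6; favorable 792 - 6 = 786; P = 131/132; answer 131/132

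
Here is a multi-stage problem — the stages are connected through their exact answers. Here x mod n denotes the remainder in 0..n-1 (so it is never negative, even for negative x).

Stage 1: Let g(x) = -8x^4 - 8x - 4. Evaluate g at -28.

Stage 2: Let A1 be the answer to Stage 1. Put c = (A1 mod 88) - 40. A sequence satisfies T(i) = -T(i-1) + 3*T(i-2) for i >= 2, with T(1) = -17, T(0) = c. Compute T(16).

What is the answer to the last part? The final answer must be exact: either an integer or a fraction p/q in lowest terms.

7466471

Stage 1: -8*(-28)^4 - 8*(-28)^1 - 4 = (-4917248) + (224) + (-4) = -4917028; answer -4917028
Stage 2: A1 = -4917028; c = 20; T(2) = -1*(-17) + 3*(20) = 77; iterating: T(2)=77, T(3)=-128, T(4)=359, T(5)=-743, T(6)=1820, T(7)=-4049, T(8)=9509, T(9)=-21656, T(10)=50183, T(11)=-115151, T(12)=265700, T(13)=-611153, T(14)=1408253, T(15)=-3241712, T(16)=7466471; answer 7466471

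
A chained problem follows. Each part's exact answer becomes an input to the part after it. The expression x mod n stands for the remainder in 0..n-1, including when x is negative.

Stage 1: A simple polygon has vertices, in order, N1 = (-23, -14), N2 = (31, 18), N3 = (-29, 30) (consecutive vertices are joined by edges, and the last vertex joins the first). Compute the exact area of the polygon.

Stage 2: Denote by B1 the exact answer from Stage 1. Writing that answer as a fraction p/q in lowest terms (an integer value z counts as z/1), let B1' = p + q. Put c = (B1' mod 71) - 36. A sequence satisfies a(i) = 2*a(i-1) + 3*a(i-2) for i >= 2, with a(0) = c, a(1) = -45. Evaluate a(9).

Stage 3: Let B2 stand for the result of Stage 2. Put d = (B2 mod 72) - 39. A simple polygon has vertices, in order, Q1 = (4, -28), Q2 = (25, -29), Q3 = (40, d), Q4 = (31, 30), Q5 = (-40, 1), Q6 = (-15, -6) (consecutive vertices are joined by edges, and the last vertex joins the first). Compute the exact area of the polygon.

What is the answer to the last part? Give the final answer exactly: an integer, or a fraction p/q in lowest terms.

Stage 1: cross terms: (-23*18 - 31*-14)=20, (31*30 - -29*18)=1452, (-29*-14 - -23*30)=1096; twice the area = |2568| = 2568; area = 1284; answer 1284
Stage 2: B1 = 1284; threaded value p + q = 1285; c = -29; a(2) = 2*(-45) + 3*(-29) = -177; iterating: a(2)=-177, a(3)=-489, a(4)=-1509, a(5)=-4485, a(6)=-13497, a(7)=-40449, a(8)=-121389, a(9)=-364125; answer -364125
Stage 3: B2 = -364125; d = 12; cross terms: (4*-29 - 25*-28)=584, (25*12 - 40*-29)=1460, (40*30 - 31*12)=828, (31*1 - -40*30)=1231, (-40*-6 - -15*1)=255, (-15*-28 - 4*-6)=444; twice the area = |4802| = 4802; area = 2401; answer 2401

2401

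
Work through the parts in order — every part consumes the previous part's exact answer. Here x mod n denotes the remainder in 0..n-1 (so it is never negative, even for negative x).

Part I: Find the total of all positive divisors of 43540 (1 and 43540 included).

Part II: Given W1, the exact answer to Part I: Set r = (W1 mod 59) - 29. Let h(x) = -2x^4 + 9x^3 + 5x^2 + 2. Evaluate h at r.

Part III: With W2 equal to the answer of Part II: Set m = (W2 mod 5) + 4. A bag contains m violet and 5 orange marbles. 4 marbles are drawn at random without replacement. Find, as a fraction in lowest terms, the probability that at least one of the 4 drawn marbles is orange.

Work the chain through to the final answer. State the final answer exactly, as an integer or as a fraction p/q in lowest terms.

Part I: 43540 = 2^2 * 5 * 7 * 311; sigma = (1 + 2 + 4) * (1 + 5) * (1 + 7) * (1 + 311) = 7 * 6 * 8 * 312 = 104832; answer 104832
Part II: W1 = 104832; r = 19; -2*(19)^4 + 9*(19)^3 + 5*(19)^2 + 2 = (-260642) + (61731) + (1805) + (2) = -197104; answer -197104
Part III: W2 = -197104; m = 5; total draws C(10,4) = 210; complement C(5,4) = 5; favorable 210 - 5 = 205; P = 41/42; answer 41/42

41/42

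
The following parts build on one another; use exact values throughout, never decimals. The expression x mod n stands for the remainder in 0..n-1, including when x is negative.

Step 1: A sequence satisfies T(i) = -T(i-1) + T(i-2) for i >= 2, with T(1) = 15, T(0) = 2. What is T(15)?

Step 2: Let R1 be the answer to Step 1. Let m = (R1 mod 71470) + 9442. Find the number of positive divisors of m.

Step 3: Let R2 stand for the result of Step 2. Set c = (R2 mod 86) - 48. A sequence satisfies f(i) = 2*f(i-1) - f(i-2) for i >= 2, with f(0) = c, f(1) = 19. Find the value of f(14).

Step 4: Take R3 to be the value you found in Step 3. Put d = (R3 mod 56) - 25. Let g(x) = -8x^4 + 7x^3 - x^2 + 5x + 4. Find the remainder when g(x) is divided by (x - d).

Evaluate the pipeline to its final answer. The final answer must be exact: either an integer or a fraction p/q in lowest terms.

Step 1: T(2) = -1*(15) + 1*(2) = -13; iterating: T(2)=-13, T(3)=28, T(4)=-41, T(5)=69, T(6)=-110, T(7)=179, T(8)=-289, T(9)=468, T(10)=-757, T(11)=1225, T(12)=-1982, T(13)=3207, T(14)=-5189, T(15)=8396; answer 8396
Step 2: R1 = 8396; m = 17838; 17838 = 2 * 3^2 * 991; number of divisors = (1+1) * (2+1) * (1+1) = 12; answer 12
Step 3: R2 = 12; c = -36; f(2) = 2*(19) - 1*(-36) = 74; iterating: f(2)=74, f(3)=129, f(4)=184, f(5)=239, f(6)=294, f(7)=349, f(8)=404, f(9)=459, f(10)=514, f(11)=569, f(12)=624, f(13)=679, f(14)=734; answer 734
Step 4: R3 = 734; d = -19; remainder = value at the root: -8*(-19)^4 + 7*(-19)^3 - 1*(-19)^2 + 5*(-19)^1 + 4 = (-1042568) + (-48013) + (-361) + (-95) + (4) = -1091033; answer -1091033

-1091033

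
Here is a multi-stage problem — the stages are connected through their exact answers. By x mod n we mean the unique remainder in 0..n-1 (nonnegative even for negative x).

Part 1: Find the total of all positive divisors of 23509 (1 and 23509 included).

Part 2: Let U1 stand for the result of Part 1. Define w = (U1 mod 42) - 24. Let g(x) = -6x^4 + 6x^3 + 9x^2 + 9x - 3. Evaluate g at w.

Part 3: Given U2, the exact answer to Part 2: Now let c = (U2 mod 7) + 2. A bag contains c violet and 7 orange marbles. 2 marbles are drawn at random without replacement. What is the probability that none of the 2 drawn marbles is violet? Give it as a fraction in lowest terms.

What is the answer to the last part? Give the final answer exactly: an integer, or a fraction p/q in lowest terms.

Part 1: 23509 is prime, so its only divisors are 1 and 23509; sigma = 1 + 23509 = 23510; answer 23510
Part 2: U1 = 23510; w = 8; -6*(8)^4 + 6*(8)^3 + 9*(8)^2 + 9*(8)^1 - 3 = (-24576) + (3072) + (576) + (72) + (-3) = -20859; answer -20859
Part 3: U2 = -20859; c = 3; total draws C(10,2) = 45; favorable C(7,2) = 21; P = 7/15; answer 7/15

7/15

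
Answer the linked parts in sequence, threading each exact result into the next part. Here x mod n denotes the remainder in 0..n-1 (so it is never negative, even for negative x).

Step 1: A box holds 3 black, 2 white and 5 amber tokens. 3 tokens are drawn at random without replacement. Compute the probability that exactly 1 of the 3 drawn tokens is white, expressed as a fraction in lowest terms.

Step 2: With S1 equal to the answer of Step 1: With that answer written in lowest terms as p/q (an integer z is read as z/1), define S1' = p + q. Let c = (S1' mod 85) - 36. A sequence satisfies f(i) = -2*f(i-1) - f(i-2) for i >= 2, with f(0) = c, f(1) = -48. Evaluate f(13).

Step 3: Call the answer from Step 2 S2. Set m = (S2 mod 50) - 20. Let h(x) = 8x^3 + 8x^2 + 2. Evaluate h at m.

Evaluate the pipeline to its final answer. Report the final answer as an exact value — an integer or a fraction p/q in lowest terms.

-12670

Step 1: total draws C(10,3) = 120; favorable C(2,1)*C(8,2) = 56; P = 7/15; answer 7/15
Step 2: S1 = 7/15; threaded value p + q = 22; c = -14; f(2) = -2*(-48) - 1*(-14) = 110; iterating: f(2)=110, f(3)=-172, f(4)=234, f(5)=-296, f(6)=358, f(7)=-420, f(8)=482, f(9)=-544, f(10)=606, f(11)=-668, f(12)=730, f(13)=-792; answer -792
Step 3: S2 = -792; m = -12; 8*(-12)^3 + 8*(-12)^2 + 2 = (-13824) + (1152) + (2) = -12670; answer -12670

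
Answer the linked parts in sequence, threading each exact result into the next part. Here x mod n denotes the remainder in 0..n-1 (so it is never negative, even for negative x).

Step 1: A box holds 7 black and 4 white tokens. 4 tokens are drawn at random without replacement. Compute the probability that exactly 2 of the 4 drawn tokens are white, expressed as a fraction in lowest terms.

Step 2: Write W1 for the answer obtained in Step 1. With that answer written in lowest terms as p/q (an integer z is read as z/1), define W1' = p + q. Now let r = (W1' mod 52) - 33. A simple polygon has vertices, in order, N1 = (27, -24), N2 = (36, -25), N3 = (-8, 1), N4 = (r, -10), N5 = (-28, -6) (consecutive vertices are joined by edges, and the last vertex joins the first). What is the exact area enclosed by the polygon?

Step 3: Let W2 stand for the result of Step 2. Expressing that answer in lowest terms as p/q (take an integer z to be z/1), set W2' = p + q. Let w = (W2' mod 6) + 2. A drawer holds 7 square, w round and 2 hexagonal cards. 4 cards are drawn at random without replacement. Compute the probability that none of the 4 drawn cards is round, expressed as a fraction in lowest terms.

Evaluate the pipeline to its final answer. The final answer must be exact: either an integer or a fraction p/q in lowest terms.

126/715

Step 1: total draws C(11,4) = 330; favorable C(4,2)*C(7,2) = 126; P = 21/55; answer 21/55
Step 2: W1 = 21/55; threaded value p + q = 76; r = -9; cross terms: (27*-25 - 36*-24)=189, (36*1 - -8*-25)=-164, (-8*-10 - -9*1)=89, (-9*-6 - -28*-10)=-226, (-28*-24 - 27*-6)=834; twice the area = |722| = 722; area = 361; answer 361
Step 3: W2 = 361; threaded value p + q = 362; w = 4; total draws C(13,4) = 715; favorable C(9,4) = 126; P = 126/715; answer 126/715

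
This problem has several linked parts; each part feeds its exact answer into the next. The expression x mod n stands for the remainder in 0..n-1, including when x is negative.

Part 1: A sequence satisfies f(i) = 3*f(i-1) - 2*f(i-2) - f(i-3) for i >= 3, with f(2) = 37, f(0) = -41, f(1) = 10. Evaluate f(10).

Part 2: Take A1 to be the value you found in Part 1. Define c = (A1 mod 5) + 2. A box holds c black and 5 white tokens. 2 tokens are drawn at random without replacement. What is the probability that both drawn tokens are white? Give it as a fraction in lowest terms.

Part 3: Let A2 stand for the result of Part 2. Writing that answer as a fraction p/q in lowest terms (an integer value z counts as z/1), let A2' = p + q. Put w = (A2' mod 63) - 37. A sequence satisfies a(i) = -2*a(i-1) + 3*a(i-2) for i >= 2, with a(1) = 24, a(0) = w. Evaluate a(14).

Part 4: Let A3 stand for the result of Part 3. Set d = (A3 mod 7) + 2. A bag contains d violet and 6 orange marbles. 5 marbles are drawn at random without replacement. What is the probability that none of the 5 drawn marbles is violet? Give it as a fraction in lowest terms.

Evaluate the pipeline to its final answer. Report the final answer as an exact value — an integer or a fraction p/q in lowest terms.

1/21

Part 1: f(3) = 3*(37) - 2*(10) - 1*(-41) = 132; iterating: f(3)=132, f(4)=312, f(5)=635, f(6)=1149, f(7)=1865, f(8)=2662, f(9)=3107, f(10)=2132; answer 2132
Part 2: A1 = 2132; c = 4; total draws C(9,2) = 36; favorable C(5,2) = 10; P = 5/18; answer 5/18
Part 3: A2 = 5/18; threaded value p + q = 23; w = -14; a(2) = -2*(24) + 3*(-14) = -90; iterating: a(2)=-90, a(3)=252, a(4)=-774, a(5)=2304, a(6)=-6930, a(7)=20772, a(8)=-62334, a(9)=186984, a(10)=-560970, a(11)=1682892, a(12)=-5048694, a(13)=15146064, a(14)=-45438210; answer -45438210
Part 4: A3 = -45438210; d = 3; total draws C(9,5) = 126; favorable C(6,5) = 6; P = 1/21; answer 1/21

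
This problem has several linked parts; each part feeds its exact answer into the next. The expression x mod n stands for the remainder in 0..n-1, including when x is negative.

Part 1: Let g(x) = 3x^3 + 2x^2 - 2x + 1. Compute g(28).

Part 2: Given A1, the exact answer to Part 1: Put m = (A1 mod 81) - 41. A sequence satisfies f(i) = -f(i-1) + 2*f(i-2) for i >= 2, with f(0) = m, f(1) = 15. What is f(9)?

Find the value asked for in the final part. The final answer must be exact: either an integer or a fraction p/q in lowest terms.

Part 1: 3*(28)^3 + 2*(28)^2 - 2*(28)^1 + 1 = (65856) + (1568) + (-56) + (1) = 67369; answer 67369
Part 2: A1 = 67369; m = 17; f(2) = -1*(15) + 2*(17) = 19; iterating: f(2)=19, f(3)=11, f(4)=27, f(5)=-5, f(6)=59, f(7)=-69, f(8)=187, f(9)=-325; answer -325

-325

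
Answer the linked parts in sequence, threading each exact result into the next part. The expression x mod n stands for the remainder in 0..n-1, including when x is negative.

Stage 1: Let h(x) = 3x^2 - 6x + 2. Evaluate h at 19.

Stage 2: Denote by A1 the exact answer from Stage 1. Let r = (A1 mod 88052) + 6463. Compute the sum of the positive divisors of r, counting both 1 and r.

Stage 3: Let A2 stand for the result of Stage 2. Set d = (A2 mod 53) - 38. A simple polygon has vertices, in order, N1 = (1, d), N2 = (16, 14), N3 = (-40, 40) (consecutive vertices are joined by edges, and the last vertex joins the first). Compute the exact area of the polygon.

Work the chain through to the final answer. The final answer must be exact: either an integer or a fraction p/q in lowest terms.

Stage 1: 3*(19)^2 - 6*(19)^1 + 2 = (1083) + (-114) + (2) = 971; answer 971
Stage 2: A1 = 971; r = 7434; 7434 = 2 * 3^2 * 7 * 59; sigma = (1 + 2) * (1 + 3 + 9) * (1 + 7) * (1 + 59) = 3 * 13 * 8 * 60 = 18720; answer 18720
Stage 3: A2 = 18720; d = -27; cross terms: (1*14 - 16*-27)=446, (16*40 - -40*14)=1200, (-40*-27 - 1*40)=1040; twice the area = |2686| = 2686; area = 1343; answer 1343

1343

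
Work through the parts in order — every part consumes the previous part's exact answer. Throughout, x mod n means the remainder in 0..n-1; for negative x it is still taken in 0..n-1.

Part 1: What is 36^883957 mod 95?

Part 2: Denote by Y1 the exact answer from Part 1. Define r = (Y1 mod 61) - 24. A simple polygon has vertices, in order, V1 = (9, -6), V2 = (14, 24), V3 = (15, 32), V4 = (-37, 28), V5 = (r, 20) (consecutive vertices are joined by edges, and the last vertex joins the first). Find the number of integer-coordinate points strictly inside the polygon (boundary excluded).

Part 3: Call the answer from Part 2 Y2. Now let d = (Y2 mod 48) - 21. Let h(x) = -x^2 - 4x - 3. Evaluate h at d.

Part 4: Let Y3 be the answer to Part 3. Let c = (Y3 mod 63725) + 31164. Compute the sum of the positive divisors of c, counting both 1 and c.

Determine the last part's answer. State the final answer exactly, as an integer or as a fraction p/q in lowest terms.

Part 1: squarings mod 95: 36^1=36, 36^2=61, 36^4=16, 36^8=66, 36^16=81, 36^32=6, 36^64=36, 36^128=61, 36^256=16, 36^512=66, 36^1024=81, 36^2048=6, 36^4096=36, 36^8192=61, 36^16384=16, 36^32768=66, 36^65536=81, 36^131072=6, 36^262144=36, 36^524288=61; 36^883957 = 36^1 * 36^4 * 36^16 * 36^32 * 36^64 * 36^128 * 36^1024 * 36^2048 * 36^4096 * 36^8192 * 36^16384 * 36^65536 * 36^262144 * 36^524288 = 16 (mod 95); answer 16
Part 2: Y1 = 16; r = -8; cross terms: (9*24 - 14*-6)=300, (14*32 - 15*24)=88, (15*28 - -37*32)=1604, (-37*20 - -8*28)=-516, (-8*-6 - 9*20)=-132; twice the area = |1344| = 1344; area = 672; boundary points = 5 + 1 + 4 + 1 + 1 = 12; strictly interior points = area - boundary/2 + 1 = 667; answer 667
Part 3: Y2 = 667; d = 22; -1*(22)^2 - 4*(22)^1 - 3 = (-484) + (-88) + (-3) = -575; answer -575
Part 4: Y3 = -575; c = 94314; 94314 = 2 * 3 * 11 * 1429; sigma = (1 + 2) * (1 + 3) * (1 + 11) * (1 + 1429) = 3 * 4 * 12 * 1430 = 205920; answer 205920

205920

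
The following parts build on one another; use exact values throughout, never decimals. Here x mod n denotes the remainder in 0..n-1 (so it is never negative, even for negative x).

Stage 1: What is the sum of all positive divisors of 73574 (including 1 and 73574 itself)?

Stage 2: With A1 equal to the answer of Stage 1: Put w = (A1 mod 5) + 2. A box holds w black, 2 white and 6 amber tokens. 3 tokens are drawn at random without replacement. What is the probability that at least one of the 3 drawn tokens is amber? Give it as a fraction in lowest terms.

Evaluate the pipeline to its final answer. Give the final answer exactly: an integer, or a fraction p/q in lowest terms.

Stage 1: 73574 = 2 * 36787; sigma = (1 + 2) * (1 + 36787) = 3 * 36788 = 110364; answer 110364
Stage 2: A1 = 110364; w = 6; total draws C(14,3) = 364; complement C(8,3) = 56; favorable 364 - 56 = 308; P = 11/13; answer 11/13

11/13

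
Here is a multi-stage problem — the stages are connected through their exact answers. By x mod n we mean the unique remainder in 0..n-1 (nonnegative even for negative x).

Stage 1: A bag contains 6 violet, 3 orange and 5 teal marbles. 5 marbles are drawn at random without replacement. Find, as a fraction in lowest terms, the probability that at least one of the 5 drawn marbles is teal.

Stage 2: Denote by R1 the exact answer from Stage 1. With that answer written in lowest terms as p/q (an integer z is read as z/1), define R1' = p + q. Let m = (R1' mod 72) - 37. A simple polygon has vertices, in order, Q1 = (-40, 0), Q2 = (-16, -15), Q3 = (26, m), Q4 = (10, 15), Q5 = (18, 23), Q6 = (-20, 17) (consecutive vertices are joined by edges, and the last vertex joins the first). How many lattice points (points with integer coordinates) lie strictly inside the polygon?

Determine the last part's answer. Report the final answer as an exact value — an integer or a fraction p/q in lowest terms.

1073

Stage 1: total draws C(14,5) = 2002; complement C(9,5) = 126; favorable 2002 - 126 = 1876; P = 134/143; answer 134/143
Stage 2: R1 = 134/143; threaded value p + q = 277; m = 24; cross terms: (-40*-15 - -16*0)=600, (-16*24 - 26*-15)=6, (26*15 - 10*24)=150, (10*23 - 18*15)=-40, (18*17 - -20*23)=766, (-20*0 - -40*17)=680; twice the area = |2162| = 2162; area = 1081; boundary points = 3 + 3 + 1 + 8 + 2 + 1 = 18; strictly interior points = area - boundary/2 + 1 = 1073; answer 1073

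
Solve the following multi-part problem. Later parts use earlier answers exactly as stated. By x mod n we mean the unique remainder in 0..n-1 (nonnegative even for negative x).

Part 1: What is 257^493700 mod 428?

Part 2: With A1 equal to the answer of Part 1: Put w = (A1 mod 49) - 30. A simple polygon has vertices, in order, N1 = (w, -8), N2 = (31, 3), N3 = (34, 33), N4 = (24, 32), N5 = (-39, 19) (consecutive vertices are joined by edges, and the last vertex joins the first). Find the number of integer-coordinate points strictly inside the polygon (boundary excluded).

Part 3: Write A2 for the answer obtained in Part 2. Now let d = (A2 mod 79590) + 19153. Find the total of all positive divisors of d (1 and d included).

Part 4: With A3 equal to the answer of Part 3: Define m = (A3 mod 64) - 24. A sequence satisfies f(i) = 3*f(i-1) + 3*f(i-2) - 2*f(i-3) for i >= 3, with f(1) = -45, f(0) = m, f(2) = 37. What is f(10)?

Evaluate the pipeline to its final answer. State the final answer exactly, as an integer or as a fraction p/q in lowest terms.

198333

Part 1: squarings mod 428: 257^1=257, 257^2=137, 257^4=365, 257^8=117, 257^16=421, 257^32=49, 257^64=261, 257^128=69, 257^256=53, 257^512=241, 257^1024=301, 257^2048=293, 257^4096=249, 257^8192=369, 257^16384=57, 257^32768=253, 257^65536=237, 257^131072=101, 257^262144=357; 257^493700 = 257^4 * 257^128 * 257^2048 * 257^32768 * 257^65536 * 257^131072 * 257^262144 = 141 (mod 428); answer 141
Part 2: A1 = 141; w = 13; cross terms: (13*3 - 31*-8)=287, (31*33 - 34*3)=921, (34*32 - 24*33)=296, (24*19 - -39*32)=1704, (-39*-8 - 13*19)=65; twice the area = |3273| = 3273; area = 3273/2; boundary points = 1 + 3 + 1 + 1 + 1 = 7; strictly interior points = area - boundary/2 + 1 = 1634; answer 1634
Part 3: A2 = 1634; d = 20787; 20787 = 3 * 13^2 * 41; sigma = (1 + 3) * (1 + 13 + 169) * (1 + 41) = 4 * 183 * 42 = 30744; answer 30744
Part 4: A3 = 30744; m = 0; f(3) = 3*(37) + 3*(-45) - 2*(0) = -24; iterating: f(3)=-24, f(4)=129, f(5)=241, f(6)=1158, f(7)=3939, f(8)=14809, f(9)=53928, f(10)=198333; answer 198333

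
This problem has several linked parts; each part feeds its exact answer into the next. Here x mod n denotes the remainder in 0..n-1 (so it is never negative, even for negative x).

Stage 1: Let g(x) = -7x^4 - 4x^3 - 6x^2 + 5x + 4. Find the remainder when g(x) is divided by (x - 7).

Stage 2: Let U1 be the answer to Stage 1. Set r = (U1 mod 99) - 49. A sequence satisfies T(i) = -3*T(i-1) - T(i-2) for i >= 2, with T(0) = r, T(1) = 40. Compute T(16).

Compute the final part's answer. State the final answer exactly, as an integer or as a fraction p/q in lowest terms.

-112093560

Stage 1: remainder = value at the root: -7*(7)^4 - 4*(7)^3 - 6*(7)^2 + 5*(7)^1 + 4 = (-16807) + (-1372) + (-294) + (35) + (4) = -18434; answer -18434
Stage 2: U1 = -18434; r = 30; T(2) = -3*(40) - 1*(30) = -150; iterating: T(2)=-150, T(3)=410, T(4)=-1080, T(5)=2830, T(6)=-7410, T(7)=19400, T(8)=-50790, T(9)=132970, T(10)=-348120, T(11)=911390, T(12)=-2386050, T(13)=6246760, T(14)=-16354230, T(15)=42815930, T(16)=-112093560; answer -112093560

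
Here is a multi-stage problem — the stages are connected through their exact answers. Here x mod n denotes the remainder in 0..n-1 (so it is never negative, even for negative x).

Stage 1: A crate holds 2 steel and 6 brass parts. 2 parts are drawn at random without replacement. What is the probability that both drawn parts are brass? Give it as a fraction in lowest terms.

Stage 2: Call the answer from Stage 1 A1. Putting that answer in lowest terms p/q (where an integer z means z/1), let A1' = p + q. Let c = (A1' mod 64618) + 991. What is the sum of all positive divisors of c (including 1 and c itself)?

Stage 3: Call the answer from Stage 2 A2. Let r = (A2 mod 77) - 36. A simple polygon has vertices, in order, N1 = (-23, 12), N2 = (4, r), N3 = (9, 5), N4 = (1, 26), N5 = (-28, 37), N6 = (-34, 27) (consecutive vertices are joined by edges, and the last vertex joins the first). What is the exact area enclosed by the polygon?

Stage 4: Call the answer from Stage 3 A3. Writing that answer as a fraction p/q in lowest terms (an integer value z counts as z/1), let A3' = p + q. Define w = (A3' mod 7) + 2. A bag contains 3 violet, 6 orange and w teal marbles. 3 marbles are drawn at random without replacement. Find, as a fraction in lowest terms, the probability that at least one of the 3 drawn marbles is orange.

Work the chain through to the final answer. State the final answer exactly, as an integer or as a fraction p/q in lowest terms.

Stage 1: total draws C(8,2) = 28; favorable C(6,2) = 15; P = 15/28; answer 15/28
Stage 2: A1 = 15/28; threaded value p + q = 43; c = 1034; 1034 = 2 * 11 * 47; sigma = (1 + 2) * (1 + 11) * (1 + 47) = 3 * 12 * 48 = 1728; answer 1728
Stage 3: A2 = 1728; r = -2; cross terms: (-23*-2 - 4*12)=-2, (4*5 - 9*-2)=38, (9*26 - 1*5)=229, (1*37 - -28*26)=765, (-28*27 - -34*37)=502, (-34*12 - -23*27)=213; twice the area = |1745| = 1745; area = 1745/2; answer 1745/2
Stage 4: A3 = 1745/2; threaded value p + q = 1747; w = 6; total draws C(15,3) = 455; complement C(9,3) = 84; favorable 455 - 84 = 371; P = 53/65; answer 53/65

53/65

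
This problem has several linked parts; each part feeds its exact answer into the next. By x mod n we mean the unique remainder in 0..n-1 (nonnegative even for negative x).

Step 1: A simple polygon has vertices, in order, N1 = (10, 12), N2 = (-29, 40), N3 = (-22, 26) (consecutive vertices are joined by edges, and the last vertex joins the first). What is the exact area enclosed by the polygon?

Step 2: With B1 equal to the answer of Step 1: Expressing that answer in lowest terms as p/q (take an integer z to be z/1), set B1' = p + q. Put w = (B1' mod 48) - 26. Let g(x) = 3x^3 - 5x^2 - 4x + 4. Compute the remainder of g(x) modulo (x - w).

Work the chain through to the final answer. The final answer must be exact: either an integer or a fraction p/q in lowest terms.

Step 1: cross terms: (10*40 - -29*12)=748, (-29*26 - -22*40)=126, (-22*12 - 10*26)=-524; twice the area = |350| = 350; area = 175; answer 175
Step 2: B1 = 175; threaded value p + q = 176; w = 6; remainder = value at the root: 3*(6)^3 - 5*(6)^2 - 4*(6)^1 + 4 = (648) + (-180) + (-24) + (4) = 448; answer 448

448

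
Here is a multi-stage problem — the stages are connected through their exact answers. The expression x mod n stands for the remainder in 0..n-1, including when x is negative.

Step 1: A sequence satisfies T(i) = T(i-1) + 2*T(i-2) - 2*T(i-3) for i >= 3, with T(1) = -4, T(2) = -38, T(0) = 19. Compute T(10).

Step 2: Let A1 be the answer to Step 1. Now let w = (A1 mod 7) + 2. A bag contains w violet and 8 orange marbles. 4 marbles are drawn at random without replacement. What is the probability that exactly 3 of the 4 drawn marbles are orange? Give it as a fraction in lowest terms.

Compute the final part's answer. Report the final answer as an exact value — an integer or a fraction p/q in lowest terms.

224/495

Step 1: T(3) = 1*(-38) + 2*(-4) - 2*(19) = -84; iterating: T(3)=-84, T(4)=-152, T(5)=-244, T(6)=-380, T(7)=-564, T(8)=-836, T(9)=-1204, T(10)=-1748; answer -1748
Step 2: A1 = -1748; w = 4; total draws C(12,4) = 495; favorable C(8,3)*C(4,1) = 224; P = 224/495; answer 224/495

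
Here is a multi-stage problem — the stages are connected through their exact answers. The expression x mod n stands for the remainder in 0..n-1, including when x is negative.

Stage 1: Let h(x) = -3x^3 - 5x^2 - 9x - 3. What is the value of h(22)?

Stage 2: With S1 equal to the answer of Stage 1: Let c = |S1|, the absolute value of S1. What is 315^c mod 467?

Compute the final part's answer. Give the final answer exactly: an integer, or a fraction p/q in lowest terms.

168

Stage 1: -3*(22)^3 - 5*(22)^2 - 9*(22)^1 - 3 = (-31944) + (-2420) + (-198) + (-3) = -34565; answer -34565
Stage 2: S1 = -34565; c = 34565; squarings mod 467: 315^1=315, 315^2=221, 315^4=273, 315^8=276, 315^16=55, 315^32=223, 315^64=227, 315^128=159, 315^256=63, 315^512=233, 315^1024=117, 315^2048=146, 315^4096=301, 315^8192=3, 315^16384=9, 315^32768=81; 315^34565 = 315^1 * 315^4 * 315^256 * 315^512 * 315^1024 * 315^32768 = 168 (mod 467); answer 168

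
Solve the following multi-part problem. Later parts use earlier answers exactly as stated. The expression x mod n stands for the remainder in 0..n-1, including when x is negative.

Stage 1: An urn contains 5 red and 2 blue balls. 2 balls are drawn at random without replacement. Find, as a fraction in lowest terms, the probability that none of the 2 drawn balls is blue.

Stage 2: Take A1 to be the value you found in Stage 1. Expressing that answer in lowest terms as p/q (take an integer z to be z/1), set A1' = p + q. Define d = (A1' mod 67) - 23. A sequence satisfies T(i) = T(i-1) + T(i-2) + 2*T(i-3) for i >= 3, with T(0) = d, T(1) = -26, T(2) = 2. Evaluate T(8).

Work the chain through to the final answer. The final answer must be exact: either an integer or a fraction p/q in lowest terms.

-574

Stage 1: total draws C(7,2) = 21; favorable C(5,2) = 10; P = 10/21; answer 10/21
Stage 2: A1 = 10/21; threaded value p + q = 31; d = 8; T(3) = 1*(2) + 1*(-26) + 2*(8) = -8; iterating: T(3)=-8, T(4)=-58, T(5)=-62, T(6)=-136, T(7)=-314, T(8)=-574; answer -574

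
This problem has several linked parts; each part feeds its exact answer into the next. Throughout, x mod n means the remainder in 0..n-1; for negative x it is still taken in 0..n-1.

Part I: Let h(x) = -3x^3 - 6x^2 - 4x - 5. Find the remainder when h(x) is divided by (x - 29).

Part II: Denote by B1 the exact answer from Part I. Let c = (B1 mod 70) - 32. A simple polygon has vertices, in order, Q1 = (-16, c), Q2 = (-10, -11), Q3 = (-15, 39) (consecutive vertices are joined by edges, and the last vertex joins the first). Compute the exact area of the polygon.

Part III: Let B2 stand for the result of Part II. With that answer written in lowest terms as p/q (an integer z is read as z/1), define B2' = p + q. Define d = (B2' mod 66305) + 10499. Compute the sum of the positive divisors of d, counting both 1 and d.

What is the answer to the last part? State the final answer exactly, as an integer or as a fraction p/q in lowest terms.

Part I: remainder = value at the root: -3*(29)^3 - 6*(29)^2 - 4*(29)^1 - 5 = (-73167) + (-5046) + (-116) + (-5) = -78334; answer -78334
Part II: B1 = -78334; c = 34; cross terms: (-16*-11 - -10*34)=516, (-10*39 - -15*-11)=-555, (-15*34 - -16*39)=114; twice the area = |75| = 75; area = 75/2; answer 75/2
Part III: B2 = 75/2; threaded value p + q = 77; d = 10576; 10576 = 2^4 * 661; sigma = (1 + 2 + 4 + 8 + 16) * (1 + 661) = 31 * 662 = 20522; answer 20522

20522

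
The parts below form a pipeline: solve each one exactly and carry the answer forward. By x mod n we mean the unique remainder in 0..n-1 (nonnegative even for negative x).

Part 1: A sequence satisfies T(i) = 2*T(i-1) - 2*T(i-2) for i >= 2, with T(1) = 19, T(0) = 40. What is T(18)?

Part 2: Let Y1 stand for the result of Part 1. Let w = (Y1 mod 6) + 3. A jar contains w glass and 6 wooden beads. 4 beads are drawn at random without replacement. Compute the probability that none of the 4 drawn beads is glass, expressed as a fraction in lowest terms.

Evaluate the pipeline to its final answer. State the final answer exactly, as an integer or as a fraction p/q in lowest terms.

5/42

Part 1: T(2) = 2*(19) - 2*(40) = -42; iterating: T(2)=-42, T(3)=-122, T(4)=-160, T(5)=-76, T(6)=168, T(7)=488, T(8)=640, T(9)=304, T(10)=-672, T(11)=-1952, T(12)=-2560, T(13)=-1216, T(14)=2688, T(15)=7808, T(16)=10240, T(17)=4864, T(18)=-10752; answer -10752
Part 2: Y1 = -10752; w = 3; total draws C(9,4) = 126; favorable C(6,4) = 15; P = 5/42; answer 5/42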